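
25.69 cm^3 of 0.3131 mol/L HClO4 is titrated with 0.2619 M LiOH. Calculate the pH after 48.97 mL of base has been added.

n(acid) = 0.3131 x 0.02569 = 0.008044 mol; n(LiOH) added = 0.2619 x 0.04897 = 0.01283 mol.
Base is in excess by 0.01283 - 0.008044 = 0.004782 mol in a total volume of 0.07466 L.
[OH^-] = 0.004782/0.07466 = 0.06405 M, so pOH = 1.19 and pH = 14.00 - 1.19 = 12.81.

12.81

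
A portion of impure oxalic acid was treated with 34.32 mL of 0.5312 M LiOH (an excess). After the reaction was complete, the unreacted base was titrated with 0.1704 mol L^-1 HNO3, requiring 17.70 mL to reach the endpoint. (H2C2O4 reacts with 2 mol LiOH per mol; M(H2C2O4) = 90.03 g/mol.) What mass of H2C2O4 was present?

0.685 g

Total n(LiOH) added = 0.5312 x 0.03432 = 0.01823 mol.
n(HNO3) used = 0.1704 x 0.01770 = 0.003016 mol, which equals the excess n(LiOH).
So n(LiOH) consumed by the sample = 0.01823 - 0.003016 = 0.01521 mol.
n(H2C2O4) = 0.01521 / 2 = 0.007607 mol.
mass = 0.007607 mol x 90.03 g/mol = 0.685 g.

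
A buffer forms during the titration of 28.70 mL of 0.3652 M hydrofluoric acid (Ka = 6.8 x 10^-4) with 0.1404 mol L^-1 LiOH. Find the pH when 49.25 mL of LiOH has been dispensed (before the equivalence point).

Initial n(HF) = 0.3652 x 0.02870 = 0.01048 mol.
n(LiOH) added = 0.1404 x 0.04925 = 0.006915 mol, converting that many moles of HF to F-.
Remaining n(HF) = 0.003567 mol; n(F-) = 0.006915 mol.
By Henderson-Hasselbalch, pH = pKa + log([A^-]/[HA]) = 3.17 + log(0.006915/0.003567) = 3.17 + (+0.29) = 3.46.

3.46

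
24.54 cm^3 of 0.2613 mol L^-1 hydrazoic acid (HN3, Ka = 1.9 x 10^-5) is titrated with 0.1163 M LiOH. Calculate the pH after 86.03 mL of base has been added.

n(acid) = 0.2613 x 0.02454 = 0.006412 mol; n(LiOH) added = 0.1163 x 0.08603 = 0.01001 mol.
Base is in excess by 0.01001 - 0.006412 = 0.003593 mol in a total volume of 0.1106 L.
[OH^-] = 0.003593/0.1106 = 0.03250 M, so pOH = 1.49 and pH = 14.00 - 1.49 = 12.51.

12.51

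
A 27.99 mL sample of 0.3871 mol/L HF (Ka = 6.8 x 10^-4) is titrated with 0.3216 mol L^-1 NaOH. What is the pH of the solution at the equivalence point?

8.21

n(HF) = 0.3871 x 0.02799 = 0.01083 mol; V(NaOH) at equivalence = 0.01083/0.3216 = 0.03369 L.
At equivalence all the acid is converted to F-; total volume = 0.02799 + 0.03369 = 0.06168 L, so [F-] = 0.01083/0.06168 = 0.1757 M.
Kb = Kw/Ka = 1.0e-14 / 6.8 x 10^-4 = 1.47e-11.
[OH^-] = sqrt(Kb x [F-]) = sqrt(1.47e-11 x 0.1757) = 1.61e-6 M.
pOH = 5.79, so pH = 14.00 - 5.79 = 8.21.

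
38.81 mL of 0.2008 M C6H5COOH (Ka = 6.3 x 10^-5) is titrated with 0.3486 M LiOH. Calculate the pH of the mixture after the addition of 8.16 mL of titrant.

Initial n(C6H5COOH) = 0.2008 x 0.03881 = 0.007793 mol.
n(LiOH) added = 0.3486 x 0.008160 = 0.002845 mol, converting that many moles of C6H5COOH to C6H5COO-.
Remaining n(C6H5COOH) = 0.004948 mol; n(C6H5COO-) = 0.002845 mol.
By Henderson-Hasselbalch, pH = pKa + log([A^-]/[HA]) = 4.20 + log(0.002845/0.004948) = 4.20 + (-0.24) = 3.96.

3.96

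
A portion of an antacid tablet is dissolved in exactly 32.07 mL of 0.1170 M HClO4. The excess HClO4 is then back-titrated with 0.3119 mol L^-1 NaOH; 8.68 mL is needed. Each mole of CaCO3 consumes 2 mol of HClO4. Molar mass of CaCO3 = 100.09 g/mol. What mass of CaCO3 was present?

0.0523 g

Total n(HClO4) added = 0.1170 x 0.03207 = 0.003752 mol.
n(NaOH) used = 0.3119 x 0.008680 = 0.002707 mol, which equals the excess n(HClO4).
So n(HClO4) consumed by the sample = 0.003752 - 0.002707 = 0.001045 mol.
n(CaCO3) = 0.001045 / 2 = 0.0005224 mol.
mass = 0.0005224 mol x 100.09 g/mol = 0.0523 g.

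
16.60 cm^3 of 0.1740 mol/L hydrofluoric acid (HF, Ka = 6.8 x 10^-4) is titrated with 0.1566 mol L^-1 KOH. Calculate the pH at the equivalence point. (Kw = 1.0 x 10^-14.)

n(HF) = 0.1740 x 0.01660 = 0.002888 mol; V(KOH) at equivalence = 0.002888/0.1566 = 0.01844 L.
At equivalence all the acid is converted to F-; total volume = 0.01660 + 0.01844 = 0.03504 L, so [F-] = 0.002888/0.03504 = 0.08242 M.
Kb = Kw/Ka = 1.0e-14 / 6.8 x 10^-4 = 1.47e-11.
[OH^-] = sqrt(Kb x [F-]) = sqrt(1.47e-11 x 0.08242) = 1.10e-6 M.
pOH = 5.96, so pH = 14.00 - 5.96 = 8.04.

8.04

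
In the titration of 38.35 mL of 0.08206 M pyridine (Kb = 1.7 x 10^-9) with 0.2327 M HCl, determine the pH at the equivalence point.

n(C5H5N) = 0.08206 x 0.03835 = 0.003147 mol; V(HCl) at equivalence = 0.003147/0.2327 = 0.01352 L.
At equivalence the base is fully converted to C5H5NH+; total volume = 0.05187 L, so [C5H5NH+] = 0.003147/0.05187 = 0.06067 M.
Ka(C5H5NH+) = Kw/Kb = 1.0e-14 / 1.7 x 10^-9 = 5.88e-6.
[H^+] = sqrt(Ka x [C5H5NH+]) = sqrt(5.88e-6 x 0.06067) = 0.000597 M.
pH = -log(0.000597) = 3.22.

3.22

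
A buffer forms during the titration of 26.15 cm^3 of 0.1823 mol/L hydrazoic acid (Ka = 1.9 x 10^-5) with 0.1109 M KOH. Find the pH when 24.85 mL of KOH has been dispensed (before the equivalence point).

Initial n(HN3) = 0.1823 x 0.02615 = 0.004767 mol.
n(KOH) added = 0.1109 x 0.02485 = 0.002756 mol, converting that many moles of HN3 to N3-.
Remaining n(HN3) = 0.002011 mol; n(N3-) = 0.002756 mol.
By Henderson-Hasselbalch, pH = pKa + log([A^-]/[HA]) = 4.72 + log(0.002756/0.002011) = 4.72 + (+0.14) = 4.86.

4.86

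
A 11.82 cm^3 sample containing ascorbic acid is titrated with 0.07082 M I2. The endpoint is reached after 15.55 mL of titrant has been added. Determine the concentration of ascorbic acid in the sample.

0.0932 M

n(I2) = 0.07082 x 0.01555 = 0.001101 mol.
From the balanced equation, 1 mol I2 reacts with 1 mol ascorbic acid, so n(ascorbic acid) = 0.001101 x 1/1 = 0.001101 mol.
[ascorbic acid] = 0.001101 / 0.01182 L = 0.0932 M.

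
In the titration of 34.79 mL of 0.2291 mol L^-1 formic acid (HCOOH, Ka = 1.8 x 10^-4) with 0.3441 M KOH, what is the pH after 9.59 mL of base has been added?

Initial n(HCOOH) = 0.2291 x 0.03479 = 0.007970 mol.
n(KOH) added = 0.3441 x 0.009590 = 0.003300 mol, converting that many moles of HCOOH to HCOO-.
Remaining n(HCOOH) = 0.004670 mol; n(HCOO-) = 0.003300 mol.
By Henderson-Hasselbalch, pH = pKa + log([A^-]/[HA]) = 3.74 + log(0.003300/0.004670) = 3.74 + (-0.15) = 3.59.

3.59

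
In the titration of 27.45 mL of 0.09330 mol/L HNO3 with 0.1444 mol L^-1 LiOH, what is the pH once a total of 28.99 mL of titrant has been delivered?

12.46

n(acid) = 0.09330 x 0.02745 = 0.002561 mol; n(LiOH) added = 0.1444 x 0.02899 = 0.004186 mol.
Base is in excess by 0.004186 - 0.002561 = 0.001625 mol in a total volume of 0.05644 L.
[OH^-] = 0.001625/0.05644 = 0.02879 M, so pOH = 1.54 and pH = 14.00 - 1.54 = 12.46.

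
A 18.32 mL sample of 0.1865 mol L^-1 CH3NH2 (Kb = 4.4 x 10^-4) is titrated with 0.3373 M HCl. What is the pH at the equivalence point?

n(CH3NH2) = 0.1865 x 0.01832 = 0.003417 mol; V(HCl) at equivalence = 0.003417/0.3373 = 0.01013 L.
At equivalence the base is fully converted to CH3NH3+; total volume = 0.02845 L, so [CH3NH3+] = 0.003417/0.02845 = 0.1201 M.
Ka(CH3NH3+) = Kw/Kb = 1.0e-14 / 4.4 x 10^-4 = 2.27e-11.
[H^+] = sqrt(Ka x [CH3NH3+]) = sqrt(2.27e-11 x 0.1201) = 1.65e-6 M.
pH = -log(1.65e-6) = 5.78.

5.78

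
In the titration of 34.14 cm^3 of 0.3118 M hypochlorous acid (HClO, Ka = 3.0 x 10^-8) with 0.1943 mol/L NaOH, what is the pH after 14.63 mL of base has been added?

Initial n(HClO) = 0.3118 x 0.03414 = 0.01064 mol.
n(NaOH) added = 0.1943 x 0.01463 = 0.002843 mol, converting that many moles of HClO to ClO-.
Remaining n(HClO) = 0.007802 mol; n(ClO-) = 0.002843 mol.
By Henderson-Hasselbalch, pH = pKa + log([A^-]/[HA]) = 7.52 + log(0.002843/0.007802) = 7.52 + (-0.44) = 7.08.

7.08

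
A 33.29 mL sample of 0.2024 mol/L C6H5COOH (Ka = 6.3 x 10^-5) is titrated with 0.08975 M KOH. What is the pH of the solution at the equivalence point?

n(C6H5COOH) = 0.2024 x 0.03329 = 0.006738 mol; V(KOH) at equivalence = 0.006738/0.08975 = 0.07507 L.
At equivalence all the acid is converted to C6H5COO-; total volume = 0.03329 + 0.07507 = 0.1084 L, so [C6H5COO-] = 0.006738/0.1084 = 0.06218 M.
Kb = Kw/Ka = 1.0e-14 / 6.3 x 10^-5 = 1.59e-10.
[OH^-] = sqrt(Kb x [C6H5COO-]) = sqrt(1.59e-10 x 0.06218) = 3.14e-6 M.
pOH = 5.50, so pH = 14.00 - 5.50 = 8.50.

8.50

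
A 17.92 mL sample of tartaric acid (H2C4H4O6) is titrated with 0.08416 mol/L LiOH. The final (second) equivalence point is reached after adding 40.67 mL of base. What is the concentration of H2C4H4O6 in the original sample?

n(LiOH) = 0.08416 x 0.04067 = 0.003423 mol.
At the final (second) equivalence point, 2 mol OH^- react per mol H2C4H4O6, so n(H2C4H4O6) = 0.003423 / 2 = 0.001711 mol.
[H2C4H4O6] = 0.001711 / 0.01792 L = 0.0955 M.

0.0955 M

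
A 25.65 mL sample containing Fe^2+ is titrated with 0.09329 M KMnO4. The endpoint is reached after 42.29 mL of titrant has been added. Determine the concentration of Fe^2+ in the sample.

0.769 M

n(KMnO4) = 0.09329 x 0.04229 = 0.003945 mol.
From the balanced equation, 1 mol KMnO4 reacts with 5 mol Fe^2+, so n(Fe^2+) = 0.003945 x 5/1 = 0.01973 mol.
[Fe^2+] = 0.01973 / 0.02565 L = 0.769 M.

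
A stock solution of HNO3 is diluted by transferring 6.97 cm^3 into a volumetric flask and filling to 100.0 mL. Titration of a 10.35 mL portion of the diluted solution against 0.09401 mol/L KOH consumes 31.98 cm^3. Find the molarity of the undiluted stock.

n(KOH) = 0.09401 x 0.03198 = 0.003006 mol.
n(HNO3) in the aliquot = 0.003006 mol.
[diluted HNO3] = 0.003006 / 0.01035 = 0.2905 M.
Dilution factor = 100.0/6.970 = 14.35, so [stock] = 0.2905 x 14.35 = 4.17 M.

4.17 M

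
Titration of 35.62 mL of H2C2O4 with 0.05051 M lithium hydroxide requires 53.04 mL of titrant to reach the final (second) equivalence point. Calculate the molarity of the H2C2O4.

n(LiOH) = 0.05051 x 0.05304 = 0.002679 mol.
At the final (second) equivalence point, 2 mol OH^- react per mol H2C2O4, so n(H2C2O4) = 0.002679 / 2 = 0.001340 mol.
[H2C2O4] = 0.001340 / 0.03562 L = 0.0376 M.

0.0376 M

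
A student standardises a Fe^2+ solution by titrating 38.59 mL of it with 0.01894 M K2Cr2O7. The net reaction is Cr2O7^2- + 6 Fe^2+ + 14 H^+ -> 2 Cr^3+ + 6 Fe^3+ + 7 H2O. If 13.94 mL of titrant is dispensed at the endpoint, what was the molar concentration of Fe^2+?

0.0411 M

n(K2Cr2O7) = 0.01894 x 0.01394 = 0.0002640 mol.
From the balanced equation, 1 mol K2Cr2O7 reacts with 6 mol Fe^2+, so n(Fe^2+) = 0.0002640 x 6/1 = 0.001584 mol.
[Fe^2+] = 0.001584 / 0.03859 L = 0.0411 M.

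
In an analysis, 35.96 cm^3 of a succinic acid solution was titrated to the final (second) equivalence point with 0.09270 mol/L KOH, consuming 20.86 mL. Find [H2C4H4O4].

0.0269 M

n(KOH) = 0.09270 x 0.02086 = 0.001934 mol.
At the final (second) equivalence point, 2 mol OH^- react per mol H2C4H4O4, so n(H2C4H4O4) = 0.001934 / 2 = 0.0009669 mol.
[H2C4H4O4] = 0.0009669 / 0.03596 L = 0.0269 M.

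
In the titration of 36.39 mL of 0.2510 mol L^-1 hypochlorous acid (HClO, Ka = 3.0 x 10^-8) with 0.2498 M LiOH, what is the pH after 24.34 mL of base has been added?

7.82

Initial n(HClO) = 0.2510 x 0.03639 = 0.009134 mol.
n(LiOH) added = 0.2498 x 0.02434 = 0.006080 mol, converting that many moles of HClO to ClO-.
Remaining n(HClO) = 0.003054 mol; n(ClO-) = 0.006080 mol.
By Henderson-Hasselbalch, pH = pKa + log([A^-]/[HA]) = 7.52 + log(0.006080/0.003054) = 7.52 + (+0.30) = 7.82.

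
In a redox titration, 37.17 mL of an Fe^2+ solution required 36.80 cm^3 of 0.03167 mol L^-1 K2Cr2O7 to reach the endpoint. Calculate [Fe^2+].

n(K2Cr2O7) = 0.03167 x 0.03680 = 0.001165 mol.
From the balanced equation, 1 mol K2Cr2O7 reacts with 6 mol Fe^2+, so n(Fe^2+) = 0.001165 x 6/1 = 0.006993 mol.
[Fe^2+] = 0.006993 / 0.03717 L = 0.188 M.

0.188 M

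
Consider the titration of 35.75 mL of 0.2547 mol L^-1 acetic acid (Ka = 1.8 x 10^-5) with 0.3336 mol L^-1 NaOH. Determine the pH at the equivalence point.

n(CH3COOH) = 0.2547 x 0.03575 = 0.009106 mol; V(NaOH) at equivalence = 0.009106/0.3336 = 0.02729 L.
At equivalence all the acid is converted to CH3COO-; total volume = 0.03575 + 0.02729 = 0.06304 L, so [CH3COO-] = 0.009106/0.06304 = 0.1444 M.
Kb = Kw/Ka = 1.0e-14 / 1.8 x 10^-5 = 5.56e-10.
[OH^-] = sqrt(Kb x [CH3COO-]) = sqrt(5.56e-10 x 0.1444) = 8.96e-6 M.
pOH = 5.05, so pH = 14.00 - 5.05 = 8.95.

8.95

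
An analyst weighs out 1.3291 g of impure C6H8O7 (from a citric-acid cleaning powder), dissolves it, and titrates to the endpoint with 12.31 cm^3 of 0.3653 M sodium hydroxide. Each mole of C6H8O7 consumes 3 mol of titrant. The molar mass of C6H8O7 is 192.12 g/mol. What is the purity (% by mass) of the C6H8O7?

n(NaOH) = 0.3653 x 0.01231 = 0.004497 mol.
n(C6H8O7) = 0.004497 / 3 = 0.001499 mol.
mass of C6H8O7 = 0.001499 x 192.12 = 0.2880 g.
% purity = 0.2880 / 1.3291 x 100 = 21.7%.

21.7%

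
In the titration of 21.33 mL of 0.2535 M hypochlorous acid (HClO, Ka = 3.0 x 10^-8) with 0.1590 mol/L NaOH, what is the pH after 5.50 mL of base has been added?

6.81

Initial n(HClO) = 0.2535 x 0.02133 = 0.005407 mol.
n(NaOH) added = 0.1590 x 0.005500 = 0.0008745 mol, converting that many moles of HClO to ClO-.
Remaining n(HClO) = 0.004533 mol; n(ClO-) = 0.0008745 mol.
By Henderson-Hasselbalch, pH = pKa + log([A^-]/[HA]) = 7.52 + log(0.0008745/0.004533) = 7.52 + (-0.71) = 6.81.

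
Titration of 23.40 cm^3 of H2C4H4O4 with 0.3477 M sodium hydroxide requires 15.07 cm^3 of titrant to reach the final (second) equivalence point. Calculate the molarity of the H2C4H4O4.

n(NaOH) = 0.3477 x 0.01507 = 0.005240 mol.
At the final (second) equivalence point, 2 mol OH^- react per mol H2C4H4O4, so n(H2C4H4O4) = 0.005240 / 2 = 0.002620 mol.
[H2C4H4O4] = 0.002620 / 0.02340 L = 0.112 M.

0.112 M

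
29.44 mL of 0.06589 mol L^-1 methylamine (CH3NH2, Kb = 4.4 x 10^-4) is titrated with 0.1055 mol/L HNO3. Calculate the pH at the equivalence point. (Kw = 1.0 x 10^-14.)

n(CH3NH2) = 0.06589 x 0.02944 = 0.001940 mol; V(HNO3) at equivalence = 0.001940/0.1055 = 0.01839 L.
At equivalence the base is fully converted to CH3NH3+; total volume = 0.04783 L, so [CH3NH3+] = 0.001940/0.04783 = 0.04056 M.
Ka(CH3NH3+) = Kw/Kb = 1.0e-14 / 4.4 x 10^-4 = 2.27e-11.
[H^+] = sqrt(Ka x [CH3NH3+]) = sqrt(2.27e-11 x 0.04056) = 9.60e-7 M.
pH = -log(9.60e-7) = 6.02.

6.02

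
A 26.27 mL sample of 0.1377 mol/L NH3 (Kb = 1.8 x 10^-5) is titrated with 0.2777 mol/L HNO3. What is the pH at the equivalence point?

5.15

n(NH3) = 0.1377 x 0.02627 = 0.003617 mol; V(HNO3) at equivalence = 0.003617/0.2777 = 0.01303 L.
At equivalence the base is fully converted to NH4+; total volume = 0.03930 L, so [NH4+] = 0.003617/0.03930 = 0.09205 M.
Ka(NH4+) = Kw/Kb = 1.0e-14 / 1.8 x 10^-5 = 5.56e-10.
[H^+] = sqrt(Ka x [NH4+]) = sqrt(5.56e-10 x 0.09205) = 7.15e-6 M.
pH = -log(7.15e-6) = 5.15.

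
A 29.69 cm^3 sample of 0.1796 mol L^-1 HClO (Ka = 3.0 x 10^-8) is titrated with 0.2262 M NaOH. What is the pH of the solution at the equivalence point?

10.26

n(HClO) = 0.1796 x 0.02969 = 0.005332 mol; V(NaOH) at equivalence = 0.005332/0.2262 = 0.02357 L.
At equivalence all the acid is converted to ClO-; total volume = 0.02969 + 0.02357 = 0.05326 L, so [ClO-] = 0.005332/0.05326 = 0.1001 M.
Kb = Kw/Ka = 1.0e-14 / 3.0 x 10^-8 = 3.33e-7.
[OH^-] = sqrt(Kb x [ClO-]) = sqrt(3.33e-7 x 0.1001) = 0.000183 M.
pOH = 3.74, so pH = 14.00 - 3.74 = 10.26.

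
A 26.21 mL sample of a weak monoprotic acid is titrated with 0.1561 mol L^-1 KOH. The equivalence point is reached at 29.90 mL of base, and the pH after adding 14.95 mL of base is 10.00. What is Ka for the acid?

14.95 mL is half of the equivalence volume, so this is the half-equivalence point where [HA] = [A^-].
At half-equivalence pH = pKa, so pKa = 10.00.
Ka = 10^(-10.00) = 1.0 x 10^-10.

1.0 x 10^-10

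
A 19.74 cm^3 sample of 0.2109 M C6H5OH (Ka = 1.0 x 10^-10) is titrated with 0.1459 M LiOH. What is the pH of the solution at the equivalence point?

11.47

n(C6H5OH) = 0.2109 x 0.01974 = 0.004163 mol; V(LiOH) at equivalence = 0.004163/0.1459 = 0.02853 L.
At equivalence all the acid is converted to C6H5O-; total volume = 0.01974 + 0.02853 = 0.04827 L, so [C6H5O-] = 0.004163/0.04827 = 0.08624 M.
Kb = Kw/Ka = 1.0e-14 / 1.0 x 10^-10 = 0.000100.
[OH^-] = sqrt(Kb x [C6H5O-]) = sqrt(0.000100 x 0.08624) = 0.00294 M.
pOH = 2.53, so pH = 14.00 - 2.53 = 11.47.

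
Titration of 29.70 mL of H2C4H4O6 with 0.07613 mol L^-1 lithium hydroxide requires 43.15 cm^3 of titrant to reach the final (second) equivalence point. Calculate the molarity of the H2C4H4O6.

n(LiOH) = 0.07613 x 0.04315 = 0.003285 mol.
At the final (second) equivalence point, 2 mol OH^- react per mol H2C4H4O6, so n(H2C4H4O6) = 0.003285 / 2 = 0.001643 mol.
[H2C4H4O6] = 0.001643 / 0.02970 L = 0.0553 M.

0.0553 M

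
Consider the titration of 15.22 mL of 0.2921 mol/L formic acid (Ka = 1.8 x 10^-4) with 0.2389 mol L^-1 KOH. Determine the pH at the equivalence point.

8.43

n(HCOOH) = 0.2921 x 0.01522 = 0.004446 mol; V(KOH) at equivalence = 0.004446/0.2389 = 0.01861 L.
At equivalence all the acid is converted to HCOO-; total volume = 0.01522 + 0.01861 = 0.03383 L, so [HCOO-] = 0.004446/0.03383 = 0.1314 M.
Kb = Kw/Ka = 1.0e-14 / 1.8 x 10^-4 = 5.56e-11.
[OH^-] = sqrt(Kb x [HCOO-]) = sqrt(5.56e-11 x 0.1314) = 2.70e-6 M.
pOH = 5.57, so pH = 14.00 - 5.57 = 8.43.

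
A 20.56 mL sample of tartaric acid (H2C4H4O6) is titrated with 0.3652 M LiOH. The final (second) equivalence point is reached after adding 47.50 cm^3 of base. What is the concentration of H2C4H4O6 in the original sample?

n(LiOH) = 0.3652 x 0.04750 = 0.01735 mol.
At the final (second) equivalence point, 2 mol OH^- react per mol H2C4H4O6, so n(H2C4H4O6) = 0.01735 / 2 = 0.008674 mol.
[H2C4H4O6] = 0.008674 / 0.02056 L = 0.422 M.

0.422 M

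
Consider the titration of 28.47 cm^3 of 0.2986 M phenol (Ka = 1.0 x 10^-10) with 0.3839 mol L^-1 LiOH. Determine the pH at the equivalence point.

n(C6H5OH) = 0.2986 x 0.02847 = 0.008501 mol; V(LiOH) at equivalence = 0.008501/0.3839 = 0.02214 L.
At equivalence all the acid is converted to C6H5O-; total volume = 0.02847 + 0.02214 = 0.05061 L, so [C6H5O-] = 0.008501/0.05061 = 0.1680 M.
Kb = Kw/Ka = 1.0e-14 / 1.0 x 10^-10 = 0.000100.
[OH^-] = sqrt(Kb x [C6H5O-]) = sqrt(0.000100 x 0.1680) = 0.00410 M.
pOH = 2.39, so pH = 14.00 - 2.39 = 11.61.

11.61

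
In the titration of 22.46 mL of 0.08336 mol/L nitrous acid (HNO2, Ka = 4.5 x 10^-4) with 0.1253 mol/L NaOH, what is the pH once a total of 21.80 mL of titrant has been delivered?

12.29

n(acid) = 0.08336 x 0.02246 = 0.001872 mol; n(NaOH) added = 0.1253 x 0.02180 = 0.002732 mol.
Base is in excess by 0.002732 - 0.001872 = 0.0008593 mol in a total volume of 0.04426 L.
[OH^-] = 0.0008593/0.04426 = 0.01941 M, so pOH = 1.71 and pH = 14.00 - 1.71 = 12.29.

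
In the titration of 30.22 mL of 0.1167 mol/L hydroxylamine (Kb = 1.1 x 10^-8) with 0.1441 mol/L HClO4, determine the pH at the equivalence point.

n(NH2OH) = 0.1167 x 0.03022 = 0.003527 mol; V(HClO4) at equivalence = 0.003527/0.1441 = 0.02447 L.
At equivalence the base is fully converted to NH3OH+; total volume = 0.05469 L, so [NH3OH+] = 0.003527/0.05469 = 0.06448 M.
Ka(NH3OH+) = Kw/Kb = 1.0e-14 / 1.1 x 10^-8 = 9.09e-7.
[H^+] = sqrt(Ka x [NH3OH+]) = sqrt(9.09e-7 x 0.06448) = 0.000242 M.
pH = -log(0.000242) = 3.62.

3.62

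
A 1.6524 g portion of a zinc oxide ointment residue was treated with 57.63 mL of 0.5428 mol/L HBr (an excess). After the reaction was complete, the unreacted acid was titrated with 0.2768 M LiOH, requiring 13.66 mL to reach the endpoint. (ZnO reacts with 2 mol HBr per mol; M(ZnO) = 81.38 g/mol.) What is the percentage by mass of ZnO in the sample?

Total n(HBr) added = 0.5428 x 0.05763 = 0.03128 mol.
n(LiOH) used = 0.2768 x 0.01366 = 0.003781 mol, which equals the excess n(HBr).
So n(HBr) consumed by the sample = 0.03128 - 0.003781 = 0.02750 mol.
n(ZnO) = 0.02750 / 2 = 0.01375 mol.
mass ZnO = 0.01375 x 81.38 = 1.119 g, so %ZnO = 1.119/1.6524 x 100 = 67.7%.

67.7%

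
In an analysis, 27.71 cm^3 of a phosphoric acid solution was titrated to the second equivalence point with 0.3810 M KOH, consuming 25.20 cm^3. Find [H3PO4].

n(KOH) = 0.3810 x 0.02520 = 0.009601 mol.
At the second equivalence point, 2 mol OH^- react per mol H3PO4, so n(H3PO4) = 0.009601 / 2 = 0.004801 mol.
[H3PO4] = 0.004801 / 0.02771 L = 0.173 M.

0.173 M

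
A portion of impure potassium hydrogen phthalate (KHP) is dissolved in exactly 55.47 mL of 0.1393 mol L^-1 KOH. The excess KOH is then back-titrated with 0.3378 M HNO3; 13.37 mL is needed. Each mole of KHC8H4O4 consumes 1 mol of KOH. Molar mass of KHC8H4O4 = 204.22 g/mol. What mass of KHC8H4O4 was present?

Total n(KOH) added = 0.1393 x 0.05547 = 0.007727 mol.
n(HNO3) used = 0.3378 x 0.01337 = 0.004516 mol, which equals the excess n(KOH).
So n(KOH) consumed by the sample = 0.007727 - 0.004516 = 0.003211 mol.
n(KHC8H4O4) = 0.003211 / 1 = 0.003211 mol.
mass = 0.003211 mol x 204.22 g/mol = 0.656 g.

0.656 g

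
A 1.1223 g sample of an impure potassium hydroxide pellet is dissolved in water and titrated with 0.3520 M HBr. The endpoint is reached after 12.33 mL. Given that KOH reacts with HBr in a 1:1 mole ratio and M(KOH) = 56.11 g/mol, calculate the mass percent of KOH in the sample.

21.7%

n(HBr) = 0.3520 x 0.01233 = 0.004340 mol.
n(KOH) = 0.004340 / 1 = 0.004340 mol.
mass of KOH = 0.004340 x 56.11 = 0.2435 g.
% purity = 0.2435 / 1.1223 x 100 = 21.7%.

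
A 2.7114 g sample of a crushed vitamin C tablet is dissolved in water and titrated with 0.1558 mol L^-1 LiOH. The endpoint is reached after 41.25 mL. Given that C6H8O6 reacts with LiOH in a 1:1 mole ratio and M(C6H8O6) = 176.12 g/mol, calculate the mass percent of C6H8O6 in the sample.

n(LiOH) = 0.1558 x 0.04125 = 0.006427 mol.
n(C6H8O6) = 0.006427 / 1 = 0.006427 mol.
mass of C6H8O6 = 0.006427 x 176.12 = 1.132 g.
% purity = 1.132 / 2.7114 x 100 = 41.7%.

41.7%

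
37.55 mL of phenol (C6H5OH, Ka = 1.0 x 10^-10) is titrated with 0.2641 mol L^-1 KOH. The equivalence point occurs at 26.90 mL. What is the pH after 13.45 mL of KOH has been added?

10.00

13.45 mL is exactly half the equivalence volume (26.90/2), i.e. the half-equivalence point.
There, n(HA) = n(A^-), so pH = pKa = -log(1.0 x 10^-10) = 10.00.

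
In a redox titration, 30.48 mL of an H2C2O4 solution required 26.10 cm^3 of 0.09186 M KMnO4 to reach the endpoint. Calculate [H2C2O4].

n(KMnO4) = 0.09186 x 0.02610 = 0.002398 mol.
From the balanced equation, 2 mol KMnO4 reacts with 5 mol H2C2O4, so n(H2C2O4) = 0.002398 x 5/2 = 0.005994 mol.
[H2C2O4] = 0.005994 / 0.03048 L = 0.197 M.

0.197 M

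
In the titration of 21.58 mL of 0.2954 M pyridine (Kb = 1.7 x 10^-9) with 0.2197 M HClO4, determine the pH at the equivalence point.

n(C5H5N) = 0.2954 x 0.02158 = 0.006375 mol; V(HClO4) at equivalence = 0.006375/0.2197 = 0.02902 L.
At equivalence the base is fully converted to C5H5NH+; total volume = 0.05060 L, so [C5H5NH+] = 0.006375/0.05060 = 0.1260 M.
Ka(C5H5NH+) = Kw/Kb = 1.0e-14 / 1.7 x 10^-9 = 5.88e-6.
[H^+] = sqrt(Ka x [C5H5NH+]) = sqrt(5.88e-6 x 0.1260) = 0.000861 M.
pH = -log(0.000861) = 3.07.

3.07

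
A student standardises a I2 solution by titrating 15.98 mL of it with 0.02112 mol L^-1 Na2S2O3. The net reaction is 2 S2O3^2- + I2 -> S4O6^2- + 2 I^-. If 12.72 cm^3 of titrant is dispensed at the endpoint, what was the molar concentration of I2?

n(Na2S2O3) = 0.02112 x 0.01272 = 0.0002686 mol.
From the balanced equation, 2 mol Na2S2O3 reacts with 1 mol I2, so n(I2) = 0.0002686 x 1/2 = 0.0001343 mol.
[I2] = 0.0001343 / 0.01598 L = 0.00841 M.

0.00841 M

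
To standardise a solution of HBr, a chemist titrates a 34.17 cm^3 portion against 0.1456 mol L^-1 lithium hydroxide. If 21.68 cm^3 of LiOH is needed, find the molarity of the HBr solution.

n(LiOH) delivered = 0.1456 x 0.02168 = 0.003157 mol.
For a 1:1 reaction, n(HBr) = 0.003157 mol.
[HBr] = 0.003157 mol / 0.03417 L = 0.0924 M.

0.0924 M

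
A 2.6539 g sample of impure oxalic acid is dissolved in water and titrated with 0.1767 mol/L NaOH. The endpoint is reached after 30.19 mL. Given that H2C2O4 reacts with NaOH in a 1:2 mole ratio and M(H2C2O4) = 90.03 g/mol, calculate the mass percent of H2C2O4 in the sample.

9.05%

n(NaOH) = 0.1767 x 0.03019 = 0.005335 mol.
n(H2C2O4) = 0.005335 / 2 = 0.002667 mol.
mass of H2C2O4 = 0.002667 x 90.03 = 0.2401 g.
% purity = 0.2401 / 2.6539 x 100 = 9.05%.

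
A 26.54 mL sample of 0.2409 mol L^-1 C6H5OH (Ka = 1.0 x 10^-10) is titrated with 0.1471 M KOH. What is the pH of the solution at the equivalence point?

11.48

n(C6H5OH) = 0.2409 x 0.02654 = 0.006393 mol; V(KOH) at equivalence = 0.006393/0.1471 = 0.04346 L.
At equivalence all the acid is converted to C6H5O-; total volume = 0.02654 + 0.04346 = 0.07000 L, so [C6H5O-] = 0.006393/0.07000 = 0.09133 M.
Kb = Kw/Ka = 1.0e-14 / 1.0 x 10^-10 = 0.000100.
[OH^-] = sqrt(Kb x [C6H5O-]) = sqrt(0.000100 x 0.09133) = 0.00302 M.
pOH = 2.52, so pH = 14.00 - 2.52 = 11.48.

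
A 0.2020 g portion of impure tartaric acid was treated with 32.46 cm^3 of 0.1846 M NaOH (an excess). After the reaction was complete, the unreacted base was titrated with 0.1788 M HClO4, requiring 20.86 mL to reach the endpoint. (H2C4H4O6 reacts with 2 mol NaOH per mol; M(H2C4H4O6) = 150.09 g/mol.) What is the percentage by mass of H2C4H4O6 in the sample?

Total n(NaOH) added = 0.1846 x 0.03246 = 0.005992 mol.
n(HClO4) used = 0.1788 x 0.02086 = 0.003730 mol, which equals the excess n(NaOH).
So n(NaOH) consumed by the sample = 0.005992 - 0.003730 = 0.002262 mol.
n(H2C4H4O6) = 0.002262 / 2 = 0.001131 mol.
mass H2C4H4O6 = 0.001131 x 150.09 = 0.1698 g, so %H2C4H4O6 = 0.1698/0.2020 x 100 = 84.0%.

84.0%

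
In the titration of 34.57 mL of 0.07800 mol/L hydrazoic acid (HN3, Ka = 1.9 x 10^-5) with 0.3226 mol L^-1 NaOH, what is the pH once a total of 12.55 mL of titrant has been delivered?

n(acid) = 0.07800 x 0.03457 = 0.002696 mol; n(NaOH) added = 0.3226 x 0.01255 = 0.004049 mol.
Base is in excess by 0.004049 - 0.002696 = 0.001352 mol in a total volume of 0.04712 L.
[OH^-] = 0.001352/0.04712 = 0.02870 M, so pOH = 1.54 and pH = 14.00 - 1.54 = 12.46.

12.46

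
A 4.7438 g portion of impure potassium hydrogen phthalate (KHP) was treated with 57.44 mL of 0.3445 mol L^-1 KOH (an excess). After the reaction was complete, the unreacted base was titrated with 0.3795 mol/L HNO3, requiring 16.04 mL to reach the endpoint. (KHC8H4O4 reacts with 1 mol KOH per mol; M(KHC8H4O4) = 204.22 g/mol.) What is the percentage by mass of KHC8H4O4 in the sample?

59.0%

Total n(KOH) added = 0.3445 x 0.05744 = 0.01979 mol.
n(HNO3) used = 0.3795 x 0.01604 = 0.006087 mol, which equals the excess n(KOH).
So n(KOH) consumed by the sample = 0.01979 - 0.006087 = 0.01370 mol.
n(KHC8H4O4) = 0.01370 / 1 = 0.01370 mol.
mass KHC8H4O4 = 0.01370 x 204.22 = 2.798 g, so %KHC8H4O4 = 2.798/4.7438 x 100 = 59.0%.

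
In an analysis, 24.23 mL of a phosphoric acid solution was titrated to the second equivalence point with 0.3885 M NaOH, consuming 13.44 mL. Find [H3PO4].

0.108 M

n(NaOH) = 0.3885 x 0.01344 = 0.005221 mol.
At the second equivalence point, 2 mol OH^- react per mol H3PO4, so n(H3PO4) = 0.005221 / 2 = 0.002611 mol.
[H3PO4] = 0.002611 / 0.02423 L = 0.108 M.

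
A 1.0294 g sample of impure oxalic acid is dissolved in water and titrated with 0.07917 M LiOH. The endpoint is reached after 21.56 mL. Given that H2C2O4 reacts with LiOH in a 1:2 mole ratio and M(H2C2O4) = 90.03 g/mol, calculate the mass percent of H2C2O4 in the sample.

7.46%

n(LiOH) = 0.07917 x 0.02156 = 0.001707 mol.
n(H2C2O4) = 0.001707 / 2 = 0.0008535 mol.
mass of H2C2O4 = 0.0008535 x 90.03 = 0.07684 g.
% purity = 0.07684 / 1.0294 x 100 = 7.46%.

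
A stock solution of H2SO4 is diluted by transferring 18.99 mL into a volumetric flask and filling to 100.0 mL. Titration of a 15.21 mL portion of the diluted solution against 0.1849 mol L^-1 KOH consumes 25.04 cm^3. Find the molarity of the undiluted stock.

n(KOH) = 0.1849 x 0.02504 = 0.004630 mol.
n(H2SO4) in the aliquot = 0.004630 x 1/2 = 0.002315 mol.
[diluted H2SO4] = 0.002315 / 0.01521 = 0.1522 M.
Dilution factor = 100.0/18.99 = 5.266, so [stock] = 0.1522 x 5.266 = 0.801 M.

0.801 M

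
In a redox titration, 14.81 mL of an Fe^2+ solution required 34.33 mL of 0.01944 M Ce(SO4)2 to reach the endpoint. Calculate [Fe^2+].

0.0451 M

n(Ce(SO4)2) = 0.01944 x 0.03433 = 0.0006674 mol.
From the balanced equation, 1 mol Ce(SO4)2 reacts with 1 mol Fe^2+, so n(Fe^2+) = 0.0006674 x 1/1 = 0.0006674 mol.
[Fe^2+] = 0.0006674 / 0.01481 L = 0.0451 M.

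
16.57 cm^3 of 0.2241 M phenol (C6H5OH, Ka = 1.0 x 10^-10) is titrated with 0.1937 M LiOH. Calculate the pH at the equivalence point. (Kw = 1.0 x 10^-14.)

n(C6H5OH) = 0.2241 x 0.01657 = 0.003713 mol; V(LiOH) at equivalence = 0.003713/0.1937 = 0.01917 L.
At equivalence all the acid is converted to C6H5O-; total volume = 0.01657 + 0.01917 = 0.03574 L, so [C6H5O-] = 0.003713/0.03574 = 0.1039 M.
Kb = Kw/Ka = 1.0e-14 / 1.0 x 10^-10 = 0.000100.
[OH^-] = sqrt(Kb x [C6H5O-]) = sqrt(0.000100 x 0.1039) = 0.00322 M.
pOH = 2.49, so pH = 14.00 - 2.49 = 11.51.

11.51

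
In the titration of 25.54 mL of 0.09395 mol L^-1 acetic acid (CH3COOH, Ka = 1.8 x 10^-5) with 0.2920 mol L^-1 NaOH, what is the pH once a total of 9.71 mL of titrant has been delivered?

n(acid) = 0.09395 x 0.02554 = 0.002399 mol; n(NaOH) added = 0.2920 x 0.009710 = 0.002835 mol.
Base is in excess by 0.002835 - 0.002399 = 0.0004358 mol in a total volume of 0.03525 L.
[OH^-] = 0.0004358/0.03525 = 0.01236 M, so pOH = 1.91 and pH = 14.00 - 1.91 = 12.09.

12.09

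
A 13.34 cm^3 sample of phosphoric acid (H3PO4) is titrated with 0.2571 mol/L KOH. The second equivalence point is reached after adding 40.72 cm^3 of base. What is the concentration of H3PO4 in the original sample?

0.392 M

n(KOH) = 0.2571 x 0.04072 = 0.01047 mol.
At the second equivalence point, 2 mol OH^- react per mol H3PO4, so n(H3PO4) = 0.01047 / 2 = 0.005235 mol.
[H3PO4] = 0.005235 / 0.01334 L = 0.392 M.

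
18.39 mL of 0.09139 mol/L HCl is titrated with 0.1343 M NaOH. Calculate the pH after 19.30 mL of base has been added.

12.38

n(acid) = 0.09139 x 0.01839 = 0.001681 mol; n(NaOH) added = 0.1343 x 0.01930 = 0.002592 mol.
Base is in excess by 0.002592 - 0.001681 = 0.0009113 mol in a total volume of 0.03769 L.
[OH^-] = 0.0009113/0.03769 = 0.02418 M, so pOH = 1.62 and pH = 14.00 - 1.62 = 12.38.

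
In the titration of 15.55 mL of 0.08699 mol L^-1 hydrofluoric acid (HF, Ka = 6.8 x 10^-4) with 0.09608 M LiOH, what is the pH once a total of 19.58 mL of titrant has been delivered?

12.18

n(acid) = 0.08699 x 0.01555 = 0.001353 mol; n(LiOH) added = 0.09608 x 0.01958 = 0.001881 mol.
Base is in excess by 0.001881 - 0.001353 = 0.0005286 mol in a total volume of 0.03513 L.
[OH^-] = 0.0005286/0.03513 = 0.01505 M, so pOH = 1.82 and pH = 14.00 - 1.82 = 12.18.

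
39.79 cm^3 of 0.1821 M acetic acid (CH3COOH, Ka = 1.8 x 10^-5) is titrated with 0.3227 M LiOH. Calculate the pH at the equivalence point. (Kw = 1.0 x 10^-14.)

n(CH3COOH) = 0.1821 x 0.03979 = 0.007246 mol; V(LiOH) at equivalence = 0.007246/0.3227 = 0.02245 L.
At equivalence all the acid is converted to CH3COO-; total volume = 0.03979 + 0.02245 = 0.06224 L, so [CH3COO-] = 0.007246/0.06224 = 0.1164 M.
Kb = Kw/Ka = 1.0e-14 / 1.8 x 10^-5 = 5.56e-10.
[OH^-] = sqrt(Kb x [CH3COO-]) = sqrt(5.56e-10 x 0.1164) = 8.04e-6 M.
pOH = 5.09, so pH = 14.00 - 5.09 = 8.91.

8.91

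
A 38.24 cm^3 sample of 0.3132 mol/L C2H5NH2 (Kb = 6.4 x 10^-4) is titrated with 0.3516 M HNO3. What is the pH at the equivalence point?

5.79

n(C2H5NH2) = 0.3132 x 0.03824 = 0.01198 mol; V(HNO3) at equivalence = 0.01198/0.3516 = 0.03406 L.
At equivalence the base is fully converted to C2H5NH3+; total volume = 0.07230 L, so [C2H5NH3+] = 0.01198/0.07230 = 0.1656 M.
Ka(C2H5NH3+) = Kw/Kb = 1.0e-14 / 6.4 x 10^-4 = 1.56e-11.
[H^+] = sqrt(Ka x [C2H5NH3+]) = sqrt(1.56e-11 x 0.1656) = 1.61e-6 M.
pH = -log(1.61e-6) = 5.79.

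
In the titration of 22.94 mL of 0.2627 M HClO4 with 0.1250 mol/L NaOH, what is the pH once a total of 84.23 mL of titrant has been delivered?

12.62

n(acid) = 0.2627 x 0.02294 = 0.006026 mol; n(NaOH) added = 0.1250 x 0.08423 = 0.01053 mol.
Base is in excess by 0.01053 - 0.006026 = 0.004502 mol in a total volume of 0.1072 L.
[OH^-] = 0.004502/0.1072 = 0.04201 M, so pOH = 1.38 and pH = 14.00 - 1.38 = 12.62.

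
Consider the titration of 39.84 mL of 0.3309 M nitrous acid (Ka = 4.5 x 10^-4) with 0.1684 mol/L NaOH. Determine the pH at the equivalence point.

n(HNO2) = 0.3309 x 0.03984 = 0.01318 mol; V(NaOH) at equivalence = 0.01318/0.1684 = 0.07828 L.
At equivalence all the acid is converted to NO2-; total volume = 0.03984 + 0.07828 = 0.1181 L, so [NO2-] = 0.01318/0.1181 = 0.1116 M.
Kb = Kw/Ka = 1.0e-14 / 4.5 x 10^-4 = 2.22e-11.
[OH^-] = sqrt(Kb x [NO2-]) = sqrt(2.22e-11 x 0.1116) = 1.57e-6 M.
pOH = 5.80, so pH = 14.00 - 5.80 = 8.20.

8.20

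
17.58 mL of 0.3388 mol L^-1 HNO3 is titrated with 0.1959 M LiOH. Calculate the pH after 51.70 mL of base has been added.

12.78

n(acid) = 0.3388 x 0.01758 = 0.005956 mol; n(LiOH) added = 0.1959 x 0.05170 = 0.01013 mol.
Base is in excess by 0.01013 - 0.005956 = 0.004172 mol in a total volume of 0.06928 L.
[OH^-] = 0.004172/0.06928 = 0.06022 M, so pOH = 1.22 and pH = 14.00 - 1.22 = 12.78.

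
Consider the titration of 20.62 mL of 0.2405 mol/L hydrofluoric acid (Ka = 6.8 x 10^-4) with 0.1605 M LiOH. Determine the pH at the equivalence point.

n(HF) = 0.2405 x 0.02062 = 0.004959 mol; V(LiOH) at equivalence = 0.004959/0.1605 = 0.03090 L.
At equivalence all the acid is converted to F-; total volume = 0.02062 + 0.03090 = 0.05152 L, so [F-] = 0.004959/0.05152 = 0.09626 M.
Kb = Kw/Ka = 1.0e-14 / 6.8 x 10^-4 = 1.47e-11.
[OH^-] = sqrt(Kb x [F-]) = sqrt(1.47e-11 x 0.09626) = 1.19e-6 M.
pOH = 5.92, so pH = 14.00 - 5.92 = 8.08.

8.08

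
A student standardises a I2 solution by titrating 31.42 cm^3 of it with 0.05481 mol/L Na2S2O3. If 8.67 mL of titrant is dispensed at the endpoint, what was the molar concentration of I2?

n(Na2S2O3) = 0.05481 x 0.008670 = 0.0004752 mol.
From the balanced equation, 2 mol Na2S2O3 reacts with 1 mol I2, so n(I2) = 0.0004752 x 1/2 = 0.0002376 mol.
[I2] = 0.0002376 / 0.03142 L = 0.00756 M.

0.00756 M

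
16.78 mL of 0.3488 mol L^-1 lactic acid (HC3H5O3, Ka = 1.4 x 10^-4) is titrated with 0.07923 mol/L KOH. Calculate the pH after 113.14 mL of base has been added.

n(acid) = 0.3488 x 0.01678 = 0.005853 mol; n(KOH) added = 0.07923 x 0.1131 = 0.008964 mol.
Base is in excess by 0.008964 - 0.005853 = 0.003111 mol in a total volume of 0.1299 L.
[OH^-] = 0.003111/0.1299 = 0.02395 M, so pOH = 1.62 and pH = 14.00 - 1.62 = 12.38.

12.38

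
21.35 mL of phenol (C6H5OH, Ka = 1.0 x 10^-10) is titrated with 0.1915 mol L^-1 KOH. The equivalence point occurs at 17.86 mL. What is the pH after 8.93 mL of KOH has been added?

10.00

8.93 mL is exactly half the equivalence volume (17.86/2), i.e. the half-equivalence point.
There, n(HA) = n(A^-), so pH = pKa = -log(1.0 x 10^-10) = 10.00.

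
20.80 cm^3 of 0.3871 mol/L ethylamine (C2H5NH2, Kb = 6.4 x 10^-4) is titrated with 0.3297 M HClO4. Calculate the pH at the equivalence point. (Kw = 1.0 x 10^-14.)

n(C2H5NH2) = 0.3871 x 0.02080 = 0.008052 mol; V(HClO4) at equivalence = 0.008052/0.3297 = 0.02442 L.
At equivalence the base is fully converted to C2H5NH3+; total volume = 0.04522 L, so [C2H5NH3+] = 0.008052/0.04522 = 0.1781 M.
Ka(C2H5NH3+) = Kw/Kb = 1.0e-14 / 6.4 x 10^-4 = 1.56e-11.
[H^+] = sqrt(Ka x [C2H5NH3+]) = sqrt(1.56e-11 x 0.1781) = 1.67e-6 M.
pH = -log(1.67e-6) = 5.78.

5.78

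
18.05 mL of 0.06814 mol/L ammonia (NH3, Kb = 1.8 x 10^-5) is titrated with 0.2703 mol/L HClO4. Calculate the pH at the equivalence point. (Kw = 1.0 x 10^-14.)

n(NH3) = 0.06814 x 0.01805 = 0.001230 mol; V(HClO4) at equivalence = 0.001230/0.2703 = 0.004550 L.
At equivalence the base is fully converted to NH4+; total volume = 0.02260 L, so [NH4+] = 0.001230/0.02260 = 0.05442 M.
Ka(NH4+) = Kw/Kb = 1.0e-14 / 1.8 x 10^-5 = 5.56e-10.
[H^+] = sqrt(Ka x [NH4+]) = sqrt(5.56e-10 x 0.05442) = 5.50e-6 M.
pH = -log(5.50e-6) = 5.26.

5.26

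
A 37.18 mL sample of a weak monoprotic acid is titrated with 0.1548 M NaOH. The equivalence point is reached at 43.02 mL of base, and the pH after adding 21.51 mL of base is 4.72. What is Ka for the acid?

1.9 x 10^-5

21.51 mL is half of the equivalence volume, so this is the half-equivalence point where [HA] = [A^-].
At half-equivalence pH = pKa, so pKa = 4.72.
Ka = 10^(-4.72) = 1.9 x 10^-5.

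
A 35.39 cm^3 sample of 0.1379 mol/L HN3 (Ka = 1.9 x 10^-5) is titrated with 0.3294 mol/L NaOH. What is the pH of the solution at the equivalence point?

n(HN3) = 0.1379 x 0.03539 = 0.004880 mol; V(NaOH) at equivalence = 0.004880/0.3294 = 0.01482 L.
At equivalence all the acid is converted to N3-; total volume = 0.03539 + 0.01482 = 0.05021 L, so [N3-] = 0.004880/0.05021 = 0.09721 M.
Kb = Kw/Ka = 1.0e-14 / 1.9 x 10^-5 = 5.26e-10.
[OH^-] = sqrt(Kb x [N3-]) = sqrt(5.26e-10 x 0.09721) = 7.15e-6 M.
pOH = 5.15, so pH = 14.00 - 5.15 = 8.85.

8.85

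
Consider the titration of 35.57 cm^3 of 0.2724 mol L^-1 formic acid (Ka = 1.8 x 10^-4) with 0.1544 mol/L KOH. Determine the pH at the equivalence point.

n(HCOOH) = 0.2724 x 0.03557 = 0.009689 mol; V(KOH) at equivalence = 0.009689/0.1544 = 0.06275 L.
At equivalence all the acid is converted to HCOO-; total volume = 0.03557 + 0.06275 = 0.09832 L, so [HCOO-] = 0.009689/0.09832 = 0.09854 M.
Kb = Kw/Ka = 1.0e-14 / 1.8 x 10^-4 = 5.56e-11.
[OH^-] = sqrt(Kb x [HCOO-]) = sqrt(5.56e-11 x 0.09854) = 2.34e-6 M.
pOH = 5.63, so pH = 14.00 - 5.63 = 8.37.

8.37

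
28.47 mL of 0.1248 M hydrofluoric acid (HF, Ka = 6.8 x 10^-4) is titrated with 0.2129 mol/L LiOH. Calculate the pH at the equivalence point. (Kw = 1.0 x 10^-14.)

n(HF) = 0.1248 x 0.02847 = 0.003553 mol; V(LiOH) at equivalence = 0.003553/0.2129 = 0.01669 L.
At equivalence all the acid is converted to F-; total volume = 0.02847 + 0.01669 = 0.04516 L, so [F-] = 0.003553/0.04516 = 0.07868 M.
Kb = Kw/Ka = 1.0e-14 / 6.8 x 10^-4 = 1.47e-11.
[OH^-] = sqrt(Kb x [F-]) = sqrt(1.47e-11 x 0.07868) = 1.08e-6 M.
pOH = 5.97, so pH = 14.00 - 5.97 = 8.03.

8.03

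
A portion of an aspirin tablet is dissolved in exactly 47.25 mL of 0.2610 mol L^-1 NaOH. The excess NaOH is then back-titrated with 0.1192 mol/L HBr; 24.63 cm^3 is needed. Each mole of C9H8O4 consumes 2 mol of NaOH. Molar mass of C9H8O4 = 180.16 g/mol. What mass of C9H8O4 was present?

Total n(NaOH) added = 0.2610 x 0.04725 = 0.01233 mol.
n(HBr) used = 0.1192 x 0.02463 = 0.002936 mol, which equals the excess n(NaOH).
So n(NaOH) consumed by the sample = 0.01233 - 0.002936 = 0.009396 mol.
n(C9H8O4) = 0.009396 / 2 = 0.004698 mol.
mass = 0.004698 mol x 180.16 g/mol = 0.846 g.

0.846 g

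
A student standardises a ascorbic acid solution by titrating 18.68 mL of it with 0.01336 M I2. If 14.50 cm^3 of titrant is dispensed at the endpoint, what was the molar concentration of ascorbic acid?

0.0104 M

n(I2) = 0.01336 x 0.01450 = 0.0001937 mol.
From the balanced equation, 1 mol I2 reacts with 1 mol ascorbic acid, so n(ascorbic acid) = 0.0001937 x 1/1 = 0.0001937 mol.
[ascorbic acid] = 0.0001937 / 0.01868 L = 0.0104 M.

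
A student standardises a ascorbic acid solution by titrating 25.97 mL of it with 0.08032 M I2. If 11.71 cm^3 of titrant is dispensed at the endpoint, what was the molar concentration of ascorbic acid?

0.0362 M

n(I2) = 0.08032 x 0.01171 = 0.0009405 mol.
From the balanced equation, 1 mol I2 reacts with 1 mol ascorbic acid, so n(ascorbic acid) = 0.0009405 x 1/1 = 0.0009405 mol.
[ascorbic acid] = 0.0009405 / 0.02597 L = 0.0362 M.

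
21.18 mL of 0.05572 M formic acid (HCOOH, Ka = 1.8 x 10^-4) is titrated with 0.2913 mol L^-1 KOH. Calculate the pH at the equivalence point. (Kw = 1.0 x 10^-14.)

8.21

n(HCOOH) = 0.05572 x 0.02118 = 0.001180 mol; V(KOH) at equivalence = 0.001180/0.2913 = 0.004051 L.
At equivalence all the acid is converted to HCOO-; total volume = 0.02118 + 0.004051 = 0.02523 L, so [HCOO-] = 0.001180/0.02523 = 0.04677 M.
Kb = Kw/Ka = 1.0e-14 / 1.8 x 10^-4 = 5.56e-11.
[OH^-] = sqrt(Kb x [HCOO-]) = sqrt(5.56e-11 x 0.04677) = 1.61e-6 M.
pOH = 5.79, so pH = 14.00 - 5.79 = 8.21.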